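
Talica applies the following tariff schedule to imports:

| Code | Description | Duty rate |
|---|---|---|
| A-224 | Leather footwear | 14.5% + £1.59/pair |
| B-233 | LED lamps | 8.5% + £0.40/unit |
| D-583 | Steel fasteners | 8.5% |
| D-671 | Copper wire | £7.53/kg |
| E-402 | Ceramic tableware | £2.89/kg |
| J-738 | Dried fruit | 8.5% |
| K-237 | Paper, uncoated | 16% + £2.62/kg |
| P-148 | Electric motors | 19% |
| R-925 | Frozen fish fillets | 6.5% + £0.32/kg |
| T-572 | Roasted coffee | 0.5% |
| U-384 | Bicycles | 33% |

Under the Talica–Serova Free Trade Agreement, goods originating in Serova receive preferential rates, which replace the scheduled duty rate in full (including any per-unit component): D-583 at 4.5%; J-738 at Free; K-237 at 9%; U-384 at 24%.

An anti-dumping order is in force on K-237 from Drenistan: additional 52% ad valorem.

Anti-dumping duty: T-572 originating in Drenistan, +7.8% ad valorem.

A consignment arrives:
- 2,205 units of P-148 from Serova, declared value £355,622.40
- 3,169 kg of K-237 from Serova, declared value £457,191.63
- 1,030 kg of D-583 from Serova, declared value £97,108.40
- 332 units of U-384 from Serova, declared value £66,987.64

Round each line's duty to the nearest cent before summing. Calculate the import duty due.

Line 1 (P-148, Serova, 2,205 units, £355,622.40):
Base rate for P-148 is 19%.
Origin Serova is the FTA partner but P-148 is not on the preference list; base rate stands.
Duty = £355,622.40 × 19% = £67,568.26.
Line 2 (K-237, Serova, 3,169 kg, £457,191.63):
Base rate for K-237 is 16% + £2.62/kg.
Origin Serova qualifies under the Talica–Serova agreement and K-237 is covered: preferential rate 9% applies instead.
The additional-duty order on K-237 targets Drenistan, not Serova; it does not apply.
Duty = £457,191.63 × 9% = £41,147.25.
Line 3 (D-583, Serova, 1,030 kg, £97,108.40):
Base rate for D-583 is 8.5%.
Origin Serova qualifies under the Talica–Serova agreement and D-583 is covered: preferential rate 4.5% applies instead.
Duty = £97,108.40 × 4.5% = £4,369.88.
Line 4 (U-384, Serova, 332 units, £66,987.64):
Base rate for U-384 is 33%.
Origin Serova qualifies under the Talica–Serova agreement and U-384 is covered: preferential rate 24% applies instead.
Duty = £66,987.64 × 24% = £16,077.03.
Total = £67,568.26 + £41,147.25 + £4,369.88 + £16,077.03 = £129,162.42.

£129,162.42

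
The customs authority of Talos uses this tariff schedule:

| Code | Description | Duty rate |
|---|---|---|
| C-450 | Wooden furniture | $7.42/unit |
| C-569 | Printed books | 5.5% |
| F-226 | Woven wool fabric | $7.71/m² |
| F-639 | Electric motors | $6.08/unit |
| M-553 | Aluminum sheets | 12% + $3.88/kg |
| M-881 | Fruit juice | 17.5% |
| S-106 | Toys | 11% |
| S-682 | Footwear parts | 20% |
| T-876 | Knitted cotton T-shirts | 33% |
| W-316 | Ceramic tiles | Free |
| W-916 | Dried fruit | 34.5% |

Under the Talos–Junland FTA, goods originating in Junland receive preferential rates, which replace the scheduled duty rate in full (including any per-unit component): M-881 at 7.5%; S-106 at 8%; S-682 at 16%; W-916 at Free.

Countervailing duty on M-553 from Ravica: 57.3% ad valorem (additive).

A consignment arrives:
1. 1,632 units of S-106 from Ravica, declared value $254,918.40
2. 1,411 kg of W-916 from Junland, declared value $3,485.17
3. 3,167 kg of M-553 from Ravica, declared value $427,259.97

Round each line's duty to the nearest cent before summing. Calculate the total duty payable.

Line 1 (S-106, Ravica, 1,632 units, $254,918.40):
Base rate for S-106 is 11%.
S-106 has an FTA preferential rate, but origin Ravica is not Junland; base rate stands.
Duty = $254,918.40 × 11% = $28,041.02.
Line 2 (W-916, Junland, 1,411 kg, $3,485.17):
Base rate for W-916 is 34.5%.
Origin Junland qualifies under the Talos–Junland agreement and W-916 is covered: preferential rate Free applies instead.
Duty = $3,485.17 × 0% = $0.00.
Line 3 (M-553, Ravica, 3,167 kg, $427,259.97):
Base rate for M-553 is 12% + $3.88/kg.
Additional duty on M-553 from Ravica: +57.3%. Applied ad valorem rate: 12% + 57.3% = 69.3%.
Duty = $427,259.97 × 69.3% + 3,167 × $3.88 = $308,379.12.
Total = $28,041.02 + $0.00 + $308,379.12 = $336,420.14.

$336,420.14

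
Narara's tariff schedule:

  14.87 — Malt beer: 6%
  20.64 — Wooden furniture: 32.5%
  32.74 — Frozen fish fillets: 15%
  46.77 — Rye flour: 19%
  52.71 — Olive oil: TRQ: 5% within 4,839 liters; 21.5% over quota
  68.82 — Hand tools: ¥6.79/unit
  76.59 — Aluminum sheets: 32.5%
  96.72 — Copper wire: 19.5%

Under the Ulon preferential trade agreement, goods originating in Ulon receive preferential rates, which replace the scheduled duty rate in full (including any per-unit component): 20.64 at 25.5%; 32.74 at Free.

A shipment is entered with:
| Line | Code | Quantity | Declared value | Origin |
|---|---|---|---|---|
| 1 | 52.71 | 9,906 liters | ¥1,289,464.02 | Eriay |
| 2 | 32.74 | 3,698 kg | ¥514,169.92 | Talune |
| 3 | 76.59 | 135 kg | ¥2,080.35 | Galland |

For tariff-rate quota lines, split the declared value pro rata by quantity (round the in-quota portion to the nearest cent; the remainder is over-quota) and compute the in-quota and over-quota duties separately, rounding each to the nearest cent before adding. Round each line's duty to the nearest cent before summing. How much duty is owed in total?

Line 1 (52.71, Eriay, 9,906 liters, ¥1,289,464.02):
Code 52.71 is under a tariff-rate quota (threshold 4,839 liters). In-quota: 4,839 liters at 5%; over-quota: 5,067 liters at 21.5%.
Pro-rata value split: in-quota = ¥1,289,464.02 × 4,839/9,906 = ¥629,892.63; over-quota = ¥1,289,464.02 − ¥629,892.63 = ¥659,571.39.
In-quota duty = ¥629,892.63 × 5% = ¥31,494.63. Over-quota duty = ¥659,571.39 × 21.5% = ¥141,807.85.
Line duty = ¥31,494.63 + ¥141,807.85 = ¥173,302.48.
Line 2 (32.74, Talune, 3,698 kg, ¥514,169.92):
Base rate for 32.74 is 15%.
32.74 has an FTA preferential rate, but origin Talune is not Ulon; base rate stands.
Duty = ¥514,169.92 × 15% = ¥77,125.49.
Line 3 (76.59, Galland, 135 kg, ¥2,080.35):
Base rate for 76.59 is 32.5%.
Duty = ¥2,080.35 × 32.5% = ¥676.11.
Total = ¥173,302.48 + ¥77,125.49 + ¥676.11 = ¥251,104.08.

¥251,104.08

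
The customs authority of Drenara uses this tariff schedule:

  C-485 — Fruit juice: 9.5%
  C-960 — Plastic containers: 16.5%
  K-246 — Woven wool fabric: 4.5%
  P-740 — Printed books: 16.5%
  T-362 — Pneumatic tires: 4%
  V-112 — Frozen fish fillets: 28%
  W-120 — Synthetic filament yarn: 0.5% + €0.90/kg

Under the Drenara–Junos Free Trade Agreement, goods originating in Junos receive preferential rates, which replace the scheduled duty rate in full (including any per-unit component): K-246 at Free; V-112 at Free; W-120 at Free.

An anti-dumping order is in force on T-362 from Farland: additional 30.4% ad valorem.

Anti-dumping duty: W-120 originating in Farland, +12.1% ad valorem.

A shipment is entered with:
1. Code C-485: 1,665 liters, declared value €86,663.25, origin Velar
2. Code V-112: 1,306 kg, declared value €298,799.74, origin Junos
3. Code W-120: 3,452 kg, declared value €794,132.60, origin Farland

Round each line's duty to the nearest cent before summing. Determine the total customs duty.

Line 1 (C-485, Velar, 1,665 liters, €86,663.25):
Base rate for C-485 is 9.5%.
Duty = €86,663.25 × 9.5% = €8,233.01.
Line 2 (V-112, Junos, 1,306 kg, €298,799.74):
Base rate for V-112 is 28%.
Origin Junos qualifies under the Drenara–Junos agreement and V-112 is covered: preferential rate Free applies instead.
Duty = €298,799.74 × 0% = €0.00.
Line 3 (W-120, Farland, 3,452 kg, €794,132.60):
Base rate for W-120 is 0.5% + €0.90/kg.
W-120 has an FTA preferential rate, but origin Farland is not Junos; base rate stands.
Additional duty on W-120 from Farland: +12.1%. Applied ad valorem rate: 0.5% + 12.1% = 12.6%.
Duty = €794,132.60 × 12.6% + 3,452 × €0.90 = €103,167.51.
Total = €8,233.01 + €0.00 + €103,167.51 = €111,400.52.

€111,400.52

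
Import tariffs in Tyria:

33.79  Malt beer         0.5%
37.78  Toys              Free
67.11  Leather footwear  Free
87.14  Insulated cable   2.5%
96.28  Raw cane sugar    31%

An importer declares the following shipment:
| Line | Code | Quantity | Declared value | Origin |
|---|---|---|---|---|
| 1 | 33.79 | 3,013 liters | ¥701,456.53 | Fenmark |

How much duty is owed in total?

¥3,507.28

Line 1 (33.79, Fenmark, 3,013 liters, ¥701,456.53):
Base rate for 33.79 is 0.5%.
Duty = ¥701,456.53 × 0.5% = ¥3,507.28.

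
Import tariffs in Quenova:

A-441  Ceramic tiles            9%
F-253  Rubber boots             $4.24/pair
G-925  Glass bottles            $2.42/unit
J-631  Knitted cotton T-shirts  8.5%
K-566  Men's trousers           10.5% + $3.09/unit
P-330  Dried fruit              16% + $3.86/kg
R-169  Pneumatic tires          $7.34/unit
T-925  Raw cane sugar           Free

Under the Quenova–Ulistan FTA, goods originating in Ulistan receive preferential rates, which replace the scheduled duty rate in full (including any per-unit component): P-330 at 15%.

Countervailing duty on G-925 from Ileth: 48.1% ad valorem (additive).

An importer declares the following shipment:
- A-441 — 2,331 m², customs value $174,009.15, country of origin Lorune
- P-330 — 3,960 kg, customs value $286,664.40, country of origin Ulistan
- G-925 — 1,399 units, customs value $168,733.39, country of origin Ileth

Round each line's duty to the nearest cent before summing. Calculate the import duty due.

$143,206.82

Line 1 (A-441, Lorune, 2,331 m², $174,009.15):
Base rate for A-441 is 9%.
Duty = $174,009.15 × 9% = $15,660.82.
Line 2 (P-330, Ulistan, 3,960 kg, $286,664.40):
Base rate for P-330 is 16% + $3.86/kg.
Origin Ulistan qualifies under the Quenova–Ulistan agreement and P-330 is covered: preferential rate 15% applies instead.
Duty = $286,664.40 × 15% = $42,999.66.
Line 3 (G-925, Ileth, 1,399 units, $168,733.39):
Base rate for G-925 is $2.42/unit.
Additional duty on G-925 from Ileth: +48.1% ad valorem. Applied ad valorem rate = 48.1%.
Duty = $168,733.39 × 48.1% + 1,399 × $2.42 = $84,546.34.
Total = $15,660.82 + $42,999.66 + $84,546.34 = $143,206.82.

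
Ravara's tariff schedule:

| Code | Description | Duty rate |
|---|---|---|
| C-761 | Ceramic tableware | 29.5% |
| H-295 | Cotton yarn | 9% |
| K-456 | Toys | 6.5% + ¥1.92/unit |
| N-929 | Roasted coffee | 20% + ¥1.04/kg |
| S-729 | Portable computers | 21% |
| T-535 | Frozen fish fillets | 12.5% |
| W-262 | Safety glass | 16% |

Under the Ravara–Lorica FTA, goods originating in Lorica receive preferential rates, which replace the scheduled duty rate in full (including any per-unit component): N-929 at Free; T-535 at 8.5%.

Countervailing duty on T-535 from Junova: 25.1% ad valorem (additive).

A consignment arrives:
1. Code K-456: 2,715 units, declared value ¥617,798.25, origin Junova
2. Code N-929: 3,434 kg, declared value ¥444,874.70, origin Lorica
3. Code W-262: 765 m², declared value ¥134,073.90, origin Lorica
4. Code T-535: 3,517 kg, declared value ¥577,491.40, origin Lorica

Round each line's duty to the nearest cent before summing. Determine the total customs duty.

¥115,908.28

Line 1 (K-456, Junova, 2,715 units, ¥617,798.25):
Base rate for K-456 is 6.5% + ¥1.92/unit.
Duty = ¥617,798.25 × 6.5% + 2,715 × ¥1.92 = ¥45,369.69.
Line 2 (N-929, Lorica, 3,434 kg, ¥444,874.70):
Base rate for N-929 is 20% + ¥1.04/kg.
Origin Lorica qualifies under the Ravara–Lorica agreement and N-929 is covered: preferential rate Free applies instead.
Duty = ¥444,874.70 × 0% = ¥0.00.
Line 3 (W-262, Lorica, 765 m², ¥134,073.90):
Base rate for W-262 is 16%.
Origin Lorica is the FTA partner but W-262 is not on the preference list; base rate stands.
Duty = ¥134,073.90 × 16% = ¥21,451.82.
Line 4 (T-535, Lorica, 3,517 kg, ¥577,491.40):
Base rate for T-535 is 12.5%.
Origin Lorica qualifies under the Ravara–Lorica agreement and T-535 is covered: preferential rate 8.5% applies instead.
The additional-duty order on T-535 targets Junova, not Lorica; it does not apply.
Duty = ¥577,491.40 × 8.5% = ¥49,086.77.
Total = ¥45,369.69 + ¥0.00 + ¥21,451.82 + ¥49,086.77 = ¥115,908.28.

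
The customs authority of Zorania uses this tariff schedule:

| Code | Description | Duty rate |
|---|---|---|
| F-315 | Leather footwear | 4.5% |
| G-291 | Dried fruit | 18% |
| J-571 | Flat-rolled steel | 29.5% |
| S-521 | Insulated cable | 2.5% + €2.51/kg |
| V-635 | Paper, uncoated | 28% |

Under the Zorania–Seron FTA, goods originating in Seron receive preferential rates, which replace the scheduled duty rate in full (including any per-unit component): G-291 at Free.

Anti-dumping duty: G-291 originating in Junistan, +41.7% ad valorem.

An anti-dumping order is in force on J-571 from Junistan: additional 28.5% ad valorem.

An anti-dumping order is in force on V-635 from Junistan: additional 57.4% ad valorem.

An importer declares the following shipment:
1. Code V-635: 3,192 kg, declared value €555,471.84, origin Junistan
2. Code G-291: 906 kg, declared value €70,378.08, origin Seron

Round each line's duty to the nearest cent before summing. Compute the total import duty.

Line 1 (V-635, Junistan, 3,192 kg, €555,471.84):
Base rate for V-635 is 28%.
Additional duty on V-635 from Junistan: +57.4%. Applied ad valorem rate: 28% + 57.4% = 85.4%.
Duty = €555,471.84 × 85.4% = €474,372.95.
Line 2 (G-291, Seron, 906 kg, €70,378.08):
Base rate for G-291 is 18%.
Origin Seron qualifies under the Zorania–Seron agreement and G-291 is covered: preferential rate Free applies instead.
The additional-duty order on G-291 targets Junistan, not Seron; it does not apply.
Duty = €70,378.08 × 0% = €0.00.
Total = €474,372.95 + €0.00 = €474,372.95.

€474,372.95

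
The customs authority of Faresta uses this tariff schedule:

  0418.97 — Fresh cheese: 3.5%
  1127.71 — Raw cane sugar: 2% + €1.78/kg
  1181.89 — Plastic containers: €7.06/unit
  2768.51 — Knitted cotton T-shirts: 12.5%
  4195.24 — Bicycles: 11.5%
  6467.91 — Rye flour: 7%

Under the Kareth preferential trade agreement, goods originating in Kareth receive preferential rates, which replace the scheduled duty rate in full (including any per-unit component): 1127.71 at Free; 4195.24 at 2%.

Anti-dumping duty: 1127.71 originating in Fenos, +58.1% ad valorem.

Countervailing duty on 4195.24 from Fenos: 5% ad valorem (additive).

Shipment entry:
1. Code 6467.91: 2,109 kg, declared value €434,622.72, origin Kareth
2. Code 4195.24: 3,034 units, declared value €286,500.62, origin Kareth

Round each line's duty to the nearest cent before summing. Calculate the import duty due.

Line 1 (6467.91, Kareth, 2,109 kg, €434,622.72):
Base rate for 6467.91 is 7%.
Origin Kareth is the FTA partner but 6467.91 is not on the preference list; base rate stands.
Duty = €434,622.72 × 7% = €30,423.59.
Line 2 (4195.24, Kareth, 3,034 units, €286,500.62):
Base rate for 4195.24 is 11.5%.
Origin Kareth qualifies under the Faresta–Kareth agreement and 4195.24 is covered: preferential rate 2% applies instead.
The additional-duty order on 4195.24 targets Fenos, not Kareth; it does not apply.
Duty = €286,500.62 × 2% = €5,730.01.
Total = €30,423.59 + €5,730.01 = €36,153.60.

€36,153.60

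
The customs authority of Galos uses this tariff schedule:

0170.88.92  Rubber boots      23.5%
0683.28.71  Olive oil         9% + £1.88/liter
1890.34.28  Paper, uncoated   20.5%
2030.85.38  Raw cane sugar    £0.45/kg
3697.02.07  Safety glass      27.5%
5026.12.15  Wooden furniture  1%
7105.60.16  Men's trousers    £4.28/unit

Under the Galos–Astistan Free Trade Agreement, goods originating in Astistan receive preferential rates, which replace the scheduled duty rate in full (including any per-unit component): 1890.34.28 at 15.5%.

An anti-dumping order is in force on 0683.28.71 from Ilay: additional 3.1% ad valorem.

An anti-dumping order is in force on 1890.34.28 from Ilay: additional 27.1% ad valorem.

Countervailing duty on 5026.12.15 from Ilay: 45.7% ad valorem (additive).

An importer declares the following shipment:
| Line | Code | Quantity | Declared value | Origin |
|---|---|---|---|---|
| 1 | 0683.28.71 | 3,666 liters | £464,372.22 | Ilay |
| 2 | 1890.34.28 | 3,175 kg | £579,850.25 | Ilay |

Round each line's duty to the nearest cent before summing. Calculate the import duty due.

Line 1 (0683.28.71, Ilay, 3,666 liters, £464,372.22):
Base rate for 0683.28.71 is 9% + £1.88/liter.
Additional duty on 0683.28.71 from Ilay: +3.1%. Applied ad valorem rate: 9% + 3.1% = 12.1%.
Duty = £464,372.22 × 12.1% + 3,666 × £1.88 = £63,081.12.
Line 2 (1890.34.28, Ilay, 3,175 kg, £579,850.25):
Base rate for 1890.34.28 is 20.5%.
1890.34.28 has an FTA preferential rate, but origin Ilay is not Astistan; base rate stands.
Additional duty on 1890.34.28 from Ilay: +27.1%. Applied ad valorem rate: 20.5% + 27.1% = 47.6%.
Duty = £579,850.25 × 47.6% = £276,008.72.
Total = £63,081.12 + £276,008.72 = £339,089.84.

£339,089.84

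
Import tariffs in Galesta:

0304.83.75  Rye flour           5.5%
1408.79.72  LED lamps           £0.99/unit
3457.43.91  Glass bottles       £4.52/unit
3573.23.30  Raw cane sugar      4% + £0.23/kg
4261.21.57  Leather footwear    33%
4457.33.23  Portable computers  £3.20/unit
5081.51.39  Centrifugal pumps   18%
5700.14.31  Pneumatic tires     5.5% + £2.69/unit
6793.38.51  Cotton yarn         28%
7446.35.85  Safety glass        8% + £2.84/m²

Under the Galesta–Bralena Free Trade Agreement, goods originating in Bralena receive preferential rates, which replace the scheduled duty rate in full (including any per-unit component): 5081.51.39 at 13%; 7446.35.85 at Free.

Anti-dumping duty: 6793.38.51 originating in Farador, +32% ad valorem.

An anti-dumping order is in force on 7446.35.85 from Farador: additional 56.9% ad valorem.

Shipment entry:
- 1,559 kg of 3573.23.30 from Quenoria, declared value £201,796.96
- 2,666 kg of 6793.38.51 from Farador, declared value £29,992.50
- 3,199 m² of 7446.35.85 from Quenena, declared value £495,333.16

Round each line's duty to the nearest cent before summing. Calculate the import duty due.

£75,137.76

Line 1 (3573.23.30, Quenoria, 1,559 kg, £201,796.96):
Base rate for 3573.23.30 is 4% + £0.23/kg.
Duty = £201,796.96 × 4% + 1,559 × £0.23 = £8,430.45.
Line 2 (6793.38.51, Farador, 2,666 kg, £29,992.50):
Base rate for 6793.38.51 is 28%.
Additional duty on 6793.38.51 from Farador: +32%. Applied ad valorem rate: 28% + 32% = 60%.
Duty = £29,992.50 × 60% = £17,995.50.
Line 3 (7446.35.85, Quenena, 3,199 m², £495,333.16):
Base rate for 7446.35.85 is 8% + £2.84/m².
7446.35.85 has an FTA preferential rate, but origin Quenena is not Bralena; base rate stands.
The additional-duty order on 7446.35.85 targets Farador, not Quenena; it does not apply.
Duty = £495,333.16 × 8% + 3,199 × £2.84 = £48,711.81.
Total = £8,430.45 + £17,995.50 + £48,711.81 = £75,137.76.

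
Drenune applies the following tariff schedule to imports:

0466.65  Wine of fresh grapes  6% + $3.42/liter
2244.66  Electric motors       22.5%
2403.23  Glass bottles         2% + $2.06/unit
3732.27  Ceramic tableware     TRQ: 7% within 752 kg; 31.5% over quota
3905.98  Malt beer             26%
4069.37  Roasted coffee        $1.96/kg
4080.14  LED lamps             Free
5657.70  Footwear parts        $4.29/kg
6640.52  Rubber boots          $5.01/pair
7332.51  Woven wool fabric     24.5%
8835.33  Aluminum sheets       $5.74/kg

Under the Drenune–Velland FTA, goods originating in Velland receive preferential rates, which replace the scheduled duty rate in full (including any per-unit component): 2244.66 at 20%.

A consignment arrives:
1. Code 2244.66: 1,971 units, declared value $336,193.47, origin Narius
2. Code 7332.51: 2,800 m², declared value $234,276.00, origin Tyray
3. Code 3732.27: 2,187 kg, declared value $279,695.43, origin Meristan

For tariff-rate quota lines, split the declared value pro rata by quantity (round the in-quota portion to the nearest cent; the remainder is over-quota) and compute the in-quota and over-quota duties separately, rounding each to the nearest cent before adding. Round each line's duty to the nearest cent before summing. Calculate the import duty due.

$197,582.76

Line 1 (2244.66, Narius, 1,971 units, $336,193.47):
Base rate for 2244.66 is 22.5%.
2244.66 has an FTA preferential rate, but origin Narius is not Velland; base rate stands.
Duty = $336,193.47 × 22.5% = $75,643.53.
Line 2 (7332.51, Tyray, 2,800 m², $234,276.00):
Base rate for 7332.51 is 24.5%.
Duty = $234,276.00 × 24.5% = $57,397.62.
Line 3 (3732.27, Meristan, 2,187 kg, $279,695.43):
Code 3732.27 is under a tariff-rate quota (threshold 752 kg). In-quota: 752 kg at 7%; over-quota: 1,435 kg at 31.5%.
Pro-rata value split: in-quota = $279,695.43 × 752/2,187 = $96,173.28; over-quota = $279,695.43 − $96,173.28 = $183,522.15.
In-quota duty = $96,173.28 × 7% = $6,732.13. Over-quota duty = $183,522.15 × 31.5% = $57,809.48.
Line duty = $6,732.13 + $57,809.48 = $64,541.61.
Total = $75,643.53 + $57,397.62 + $64,541.61 = $197,582.76.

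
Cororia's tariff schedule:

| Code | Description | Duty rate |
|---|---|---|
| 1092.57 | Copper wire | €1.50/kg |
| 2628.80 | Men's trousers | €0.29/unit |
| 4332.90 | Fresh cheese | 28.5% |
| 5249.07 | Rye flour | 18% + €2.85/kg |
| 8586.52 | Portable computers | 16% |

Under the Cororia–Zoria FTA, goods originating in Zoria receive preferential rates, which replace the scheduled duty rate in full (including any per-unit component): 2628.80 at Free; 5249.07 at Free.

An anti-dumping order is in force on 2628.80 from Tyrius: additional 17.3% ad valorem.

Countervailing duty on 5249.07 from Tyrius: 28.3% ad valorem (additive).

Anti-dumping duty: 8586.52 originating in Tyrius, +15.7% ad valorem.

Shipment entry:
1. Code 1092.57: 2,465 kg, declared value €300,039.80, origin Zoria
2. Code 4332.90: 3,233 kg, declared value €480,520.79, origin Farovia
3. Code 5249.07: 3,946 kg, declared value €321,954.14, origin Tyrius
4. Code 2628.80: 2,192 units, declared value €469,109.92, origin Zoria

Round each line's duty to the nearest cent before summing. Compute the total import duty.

Line 1 (1092.57, Zoria, 2,465 kg, €300,039.80):
Base rate for 1092.57 is €1.50/kg.
Origin Zoria is the FTA partner but 1092.57 is not on the preference list; base rate stands.
Duty = 2,465 × €1.50 = €3,697.50.
Line 2 (4332.90, Farovia, 3,233 kg, €480,520.79):
Base rate for 4332.90 is 28.5%.
Duty = €480,520.79 × 28.5% = €136,948.43.
Line 3 (5249.07, Tyrius, 3,946 kg, €321,954.14):
Base rate for 5249.07 is 18% + €2.85/kg.
5249.07 has an FTA preferential rate, but origin Tyrius is not Zoria; base rate stands.
Additional duty on 5249.07 from Tyrius: +28.3%. Applied ad valorem rate: 18% + 28.3% = 46.3%.
Duty = €321,954.14 × 46.3% + 3,946 × €2.85 = €160,310.87.
Line 4 (2628.80, Zoria, 2,192 units, €469,109.92):
Base rate for 2628.80 is €0.29/unit.
Origin Zoria qualifies under the Cororia–Zoria agreement and 2628.80 is covered: preferential rate Free applies instead.
The additional-duty order on 2628.80 targets Tyrius, not Zoria; it does not apply.
Duty = €469,109.92 × 0% = €0.00.
Total = €3,697.50 + €136,948.43 + €160,310.87 + €0.00 = €300,956.80.

€300,956.80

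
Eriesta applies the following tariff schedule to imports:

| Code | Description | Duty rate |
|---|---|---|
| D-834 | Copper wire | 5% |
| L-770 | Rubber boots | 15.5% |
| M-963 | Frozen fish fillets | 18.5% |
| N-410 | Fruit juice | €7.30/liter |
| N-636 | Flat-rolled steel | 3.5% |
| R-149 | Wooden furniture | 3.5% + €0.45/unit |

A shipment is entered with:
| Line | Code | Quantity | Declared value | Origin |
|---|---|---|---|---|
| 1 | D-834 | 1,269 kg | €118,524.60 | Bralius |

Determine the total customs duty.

Line 1 (D-834, Bralius, 1,269 kg, €118,524.60):
Base rate for D-834 is 5%.
Duty = €118,524.60 × 5% = €5,926.23.

€5,926.23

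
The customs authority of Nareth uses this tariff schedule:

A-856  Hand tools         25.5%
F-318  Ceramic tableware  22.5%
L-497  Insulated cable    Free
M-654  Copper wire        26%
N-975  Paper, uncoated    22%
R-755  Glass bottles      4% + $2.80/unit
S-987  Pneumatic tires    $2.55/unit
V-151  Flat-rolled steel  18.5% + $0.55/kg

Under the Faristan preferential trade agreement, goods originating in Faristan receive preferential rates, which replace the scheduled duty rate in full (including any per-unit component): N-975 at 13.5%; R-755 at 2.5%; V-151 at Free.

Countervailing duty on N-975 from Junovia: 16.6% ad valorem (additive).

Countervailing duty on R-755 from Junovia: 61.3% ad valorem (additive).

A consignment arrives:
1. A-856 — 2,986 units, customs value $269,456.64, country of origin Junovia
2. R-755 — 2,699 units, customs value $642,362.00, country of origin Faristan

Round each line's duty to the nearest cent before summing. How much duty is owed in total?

Line 1 (A-856, Junovia, 2,986 units, $269,456.64):
Base rate for A-856 is 25.5%.
Duty = $269,456.64 × 25.5% = $68,711.44.
Line 2 (R-755, Faristan, 2,699 units, $642,362.00):
Base rate for R-755 is 4% + $2.80/unit.
Origin Faristan qualifies under the Nareth–Faristan agreement and R-755 is covered: preferential rate 2.5% applies instead.
The additional-duty order on R-755 targets Junovia, not Faristan; it does not apply.
Duty = $642,362.00 × 2.5% = $16,059.05.
Total = $68,711.44 + $16,059.05 = $84,770.49.

$84,770.49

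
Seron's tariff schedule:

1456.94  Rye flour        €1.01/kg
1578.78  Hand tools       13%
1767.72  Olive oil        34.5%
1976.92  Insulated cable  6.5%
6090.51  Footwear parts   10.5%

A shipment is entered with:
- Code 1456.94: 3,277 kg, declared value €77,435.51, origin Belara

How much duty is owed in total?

€3,309.77

Line 1 (1456.94, Belara, 3,277 kg, €77,435.51):
Base rate for 1456.94 is €1.01/kg.
Duty = 3,277 × €1.01 = €3,309.77.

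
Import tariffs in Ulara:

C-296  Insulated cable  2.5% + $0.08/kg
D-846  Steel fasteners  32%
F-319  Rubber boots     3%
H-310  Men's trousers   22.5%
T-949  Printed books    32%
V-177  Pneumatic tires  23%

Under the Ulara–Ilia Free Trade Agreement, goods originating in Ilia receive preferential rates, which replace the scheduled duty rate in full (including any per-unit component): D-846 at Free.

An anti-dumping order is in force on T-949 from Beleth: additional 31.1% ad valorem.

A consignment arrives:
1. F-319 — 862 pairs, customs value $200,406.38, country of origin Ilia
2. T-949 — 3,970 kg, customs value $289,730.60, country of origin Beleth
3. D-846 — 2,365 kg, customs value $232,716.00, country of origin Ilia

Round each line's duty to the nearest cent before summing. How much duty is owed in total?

Line 1 (F-319, Ilia, 862 pairs, $200,406.38):
Base rate for F-319 is 3%.
Origin Ilia is the FTA partner but F-319 is not on the preference list; base rate stands.
Duty = $200,406.38 × 3% = $6,012.19.
Line 2 (T-949, Beleth, 3,970 kg, $289,730.60):
Base rate for T-949 is 32%.
Additional duty on T-949 from Beleth: +31.1%. Applied ad valorem rate: 32% + 31.1% = 63.1%.
Duty = $289,730.60 × 63.1% = $182,820.01.
Line 3 (D-846, Ilia, 2,365 kg, $232,716.00):
Base rate for D-846 is 32%.
Origin Ilia qualifies under the Ulara–Ilia agreement and D-846 is covered: preferential rate Free applies instead.
Duty = $232,716.00 × 0% = $0.00.
Total = $6,012.19 + $182,820.01 + $0.00 = $188,832.20.

$188,832.20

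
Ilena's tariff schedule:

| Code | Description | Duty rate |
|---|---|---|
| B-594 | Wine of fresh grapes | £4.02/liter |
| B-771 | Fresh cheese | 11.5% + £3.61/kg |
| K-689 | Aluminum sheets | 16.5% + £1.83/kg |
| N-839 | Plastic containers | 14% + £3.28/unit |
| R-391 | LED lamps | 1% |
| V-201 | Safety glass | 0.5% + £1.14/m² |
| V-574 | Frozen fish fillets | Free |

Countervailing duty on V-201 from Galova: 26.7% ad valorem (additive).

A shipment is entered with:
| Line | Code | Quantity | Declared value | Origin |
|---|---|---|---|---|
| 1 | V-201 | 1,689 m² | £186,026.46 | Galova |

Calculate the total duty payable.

Line 1 (V-201, Galova, 1,689 m², £186,026.46):
Base rate for V-201 is 0.5% + £1.14/m².
Additional duty on V-201 from Galova: +26.7%. Applied ad valorem rate: 0.5% + 26.7% = 27.2%.
Duty = £186,026.46 × 27.2% + 1,689 × £1.14 = £52,524.66.

£52,524.66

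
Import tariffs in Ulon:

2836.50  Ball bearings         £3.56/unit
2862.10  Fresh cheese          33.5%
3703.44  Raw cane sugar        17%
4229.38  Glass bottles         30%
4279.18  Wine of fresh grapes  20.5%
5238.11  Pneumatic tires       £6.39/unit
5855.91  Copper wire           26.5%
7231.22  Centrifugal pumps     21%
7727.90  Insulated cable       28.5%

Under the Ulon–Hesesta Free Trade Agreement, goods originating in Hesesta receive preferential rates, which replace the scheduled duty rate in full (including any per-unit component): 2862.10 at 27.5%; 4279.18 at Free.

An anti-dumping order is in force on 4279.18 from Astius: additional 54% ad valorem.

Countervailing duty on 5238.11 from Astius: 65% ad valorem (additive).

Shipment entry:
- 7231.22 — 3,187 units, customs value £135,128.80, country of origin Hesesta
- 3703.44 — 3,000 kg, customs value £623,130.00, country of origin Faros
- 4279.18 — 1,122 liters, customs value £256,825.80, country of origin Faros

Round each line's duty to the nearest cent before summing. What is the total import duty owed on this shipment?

£186,958.44

Line 1 (7231.22, Hesesta, 3,187 units, £135,128.80):
Base rate for 7231.22 is 21%.
Origin Hesesta is the FTA partner but 7231.22 is not on the preference list; base rate stands.
Duty = £135,128.80 × 21% = £28,377.05.
Line 2 (3703.44, Faros, 3,000 kg, £623,130.00):
Base rate for 3703.44 is 17%.
Duty = £623,130.00 × 17% = £105,932.10.
Line 3 (4279.18, Faros, 1,122 liters, £256,825.80):
Base rate for 4279.18 is 20.5%.
4279.18 has an FTA preferential rate, but origin Faros is not Hesesta; base rate stands.
The additional-duty order on 4279.18 targets Astius, not Faros; it does not apply.
Duty = £256,825.80 × 20.5% = £52,649.29.
Total = £28,377.05 + £105,932.10 + £52,649.29 = £186,958.44.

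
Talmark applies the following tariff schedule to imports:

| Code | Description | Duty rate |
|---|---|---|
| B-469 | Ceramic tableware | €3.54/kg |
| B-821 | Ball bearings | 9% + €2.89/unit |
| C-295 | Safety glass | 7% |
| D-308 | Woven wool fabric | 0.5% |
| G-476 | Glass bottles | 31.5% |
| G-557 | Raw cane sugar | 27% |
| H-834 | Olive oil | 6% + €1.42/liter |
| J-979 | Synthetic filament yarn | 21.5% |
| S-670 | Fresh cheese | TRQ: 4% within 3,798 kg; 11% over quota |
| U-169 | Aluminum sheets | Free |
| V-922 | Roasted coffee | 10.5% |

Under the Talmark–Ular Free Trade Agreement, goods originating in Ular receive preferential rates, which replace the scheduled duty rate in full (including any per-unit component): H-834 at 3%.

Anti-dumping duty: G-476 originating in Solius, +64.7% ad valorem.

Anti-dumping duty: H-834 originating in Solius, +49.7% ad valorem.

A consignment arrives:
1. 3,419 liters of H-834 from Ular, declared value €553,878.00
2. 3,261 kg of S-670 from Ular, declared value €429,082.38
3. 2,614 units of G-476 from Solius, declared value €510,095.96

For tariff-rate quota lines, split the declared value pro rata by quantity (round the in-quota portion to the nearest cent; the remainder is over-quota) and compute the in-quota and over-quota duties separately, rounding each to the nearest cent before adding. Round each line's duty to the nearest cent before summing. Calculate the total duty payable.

Line 1 (H-834, Ular, 3,419 liters, €553,878.00):
Base rate for H-834 is 6% + €1.42/liter.
Origin Ular qualifies under the Talmark–Ular agreement and H-834 is covered: preferential rate 3% applies instead.
The additional-duty order on H-834 targets Solius, not Ular; it does not apply.
Duty = €553,878.00 × 3% = €16,616.34.
Line 2 (S-670, Ular, 3,261 kg, €429,082.38):
Code S-670 is under a tariff-rate quota (threshold 3,798 kg). Quantity 3,261 kg is within the quota, so the in-quota rate 4% applies to the full value.
Duty = €429,082.38 × 4% = €17,163.30.
Line 3 (G-476, Solius, 2,614 units, €510,095.96):
Base rate for G-476 is 31.5%.
Additional duty on G-476 from Solius: +64.7%. Applied ad valorem rate: 31.5% + 64.7% = 96.2%.
Duty = €510,095.96 × 96.2% = €490,712.31.
Total = €16,616.34 + €17,163.30 + €490,712.31 = €524,491.95.

€524,491.95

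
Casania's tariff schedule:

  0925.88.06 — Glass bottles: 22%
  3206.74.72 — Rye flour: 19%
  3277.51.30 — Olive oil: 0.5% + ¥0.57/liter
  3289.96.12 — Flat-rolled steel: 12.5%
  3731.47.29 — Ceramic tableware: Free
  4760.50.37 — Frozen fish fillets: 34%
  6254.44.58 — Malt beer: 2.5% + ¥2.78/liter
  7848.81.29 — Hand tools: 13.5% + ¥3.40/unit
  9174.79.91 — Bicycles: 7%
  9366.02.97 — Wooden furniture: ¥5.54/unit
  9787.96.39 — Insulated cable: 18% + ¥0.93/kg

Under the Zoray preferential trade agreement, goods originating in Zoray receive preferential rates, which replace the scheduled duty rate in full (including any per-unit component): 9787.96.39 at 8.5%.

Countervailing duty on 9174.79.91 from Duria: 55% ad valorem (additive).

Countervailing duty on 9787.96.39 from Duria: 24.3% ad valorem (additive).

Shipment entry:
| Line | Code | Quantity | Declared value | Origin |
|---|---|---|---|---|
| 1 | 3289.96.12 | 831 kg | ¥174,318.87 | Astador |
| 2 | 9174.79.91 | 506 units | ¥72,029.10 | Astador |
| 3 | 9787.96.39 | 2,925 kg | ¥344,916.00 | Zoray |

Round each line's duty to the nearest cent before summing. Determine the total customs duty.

¥56,149.76

Line 1 (3289.96.12, Astador, 831 kg, ¥174,318.87):
Base rate for 3289.96.12 is 12.5%.
Duty = ¥174,318.87 × 12.5% = ¥21,789.86.
Line 2 (9174.79.91, Astador, 506 units, ¥72,029.10):
Base rate for 9174.79.91 is 7%.
The additional-duty order on 9174.79.91 targets Duria, not Astador; it does not apply.
Duty = ¥72,029.10 × 7% = ¥5,042.04.
Line 3 (9787.96.39, Zoray, 2,925 kg, ¥344,916.00):
Base rate for 9787.96.39 is 18% + ¥0.93/kg.
Origin Zoray qualifies under the Casania–Zoray agreement and 9787.96.39 is covered: preferential rate 8.5% applies instead.
The additional-duty order on 9787.96.39 targets Duria, not Zoray; it does not apply.
Duty = ¥344,916.00 × 8.5% = ¥29,317.86.
Total = ¥21,789.86 + ¥5,042.04 + ¥29,317.86 = ¥56,149.76.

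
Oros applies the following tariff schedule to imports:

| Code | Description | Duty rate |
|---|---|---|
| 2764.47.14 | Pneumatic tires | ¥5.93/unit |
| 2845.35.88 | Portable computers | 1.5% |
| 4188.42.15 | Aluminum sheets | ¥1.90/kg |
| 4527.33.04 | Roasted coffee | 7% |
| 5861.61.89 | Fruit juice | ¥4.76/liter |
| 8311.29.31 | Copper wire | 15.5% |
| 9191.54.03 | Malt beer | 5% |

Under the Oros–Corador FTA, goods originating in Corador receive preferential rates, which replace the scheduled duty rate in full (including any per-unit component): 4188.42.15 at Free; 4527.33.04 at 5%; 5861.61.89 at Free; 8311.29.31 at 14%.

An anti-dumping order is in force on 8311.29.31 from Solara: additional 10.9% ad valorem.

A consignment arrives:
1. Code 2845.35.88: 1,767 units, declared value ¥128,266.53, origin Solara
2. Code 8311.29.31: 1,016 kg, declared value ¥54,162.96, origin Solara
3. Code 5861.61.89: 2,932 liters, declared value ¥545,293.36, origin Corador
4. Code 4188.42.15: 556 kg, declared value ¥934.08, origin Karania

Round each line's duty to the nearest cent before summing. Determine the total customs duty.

Line 1 (2845.35.88, Solara, 1,767 units, ¥128,266.53):
Base rate for 2845.35.88 is 1.5%.
Duty = ¥128,266.53 × 1.5% = ¥1,924.00.
Line 2 (8311.29.31, Solara, 1,016 kg, ¥54,162.96):
Base rate for 8311.29.31 is 15.5%.
8311.29.31 has an FTA preferential rate, but origin Solara is not Corador; base rate stands.
Additional duty on 8311.29.31 from Solara: +10.9%. Applied ad valorem rate: 15.5% + 10.9% = 26.4%.
Duty = ¥54,162.96 × 26.4% = ¥14,299.02.
Line 3 (5861.61.89, Corador, 2,932 liters, ¥545,293.36):
Base rate for 5861.61.89 is ¥4.76/liter.
Origin Corador qualifies under the Oros–Corador agreement and 5861.61.89 is covered: preferential rate Free applies instead.
Duty = ¥545,293.36 × 0% = ¥0.00.
Line 4 (4188.42.15, Karania, 556 kg, ¥934.08):
Base rate for 4188.42.15 is ¥1.90/kg.
4188.42.15 has an FTA preferential rate, but origin Karania is not Corador; base rate stands.
Duty = 556 × ¥1.90 = ¥1,056.40.
Total = ¥1,924.00 + ¥14,299.02 + ¥0.00 + ¥1,056.40 = ¥17,279.42.

¥17,279.42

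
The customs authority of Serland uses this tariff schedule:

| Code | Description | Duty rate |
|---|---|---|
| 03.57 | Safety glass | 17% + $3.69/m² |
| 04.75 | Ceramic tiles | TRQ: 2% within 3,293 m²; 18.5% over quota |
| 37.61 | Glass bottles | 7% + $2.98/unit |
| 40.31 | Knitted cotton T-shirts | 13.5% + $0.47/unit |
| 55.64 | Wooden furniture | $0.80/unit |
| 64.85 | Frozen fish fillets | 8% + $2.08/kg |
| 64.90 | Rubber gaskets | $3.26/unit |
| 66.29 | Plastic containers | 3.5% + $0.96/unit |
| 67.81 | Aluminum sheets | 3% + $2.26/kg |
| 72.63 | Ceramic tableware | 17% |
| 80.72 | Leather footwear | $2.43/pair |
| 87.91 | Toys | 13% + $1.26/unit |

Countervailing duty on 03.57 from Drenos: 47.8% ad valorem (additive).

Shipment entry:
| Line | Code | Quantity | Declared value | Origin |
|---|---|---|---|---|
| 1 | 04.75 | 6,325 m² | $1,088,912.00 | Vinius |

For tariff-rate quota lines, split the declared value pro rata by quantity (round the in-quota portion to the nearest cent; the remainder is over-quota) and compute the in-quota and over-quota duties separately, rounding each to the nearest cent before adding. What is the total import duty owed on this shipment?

$107,906.45

Line 1 (04.75, Vinius, 6,325 m², $1,088,912.00):
Code 04.75 is under a tariff-rate quota (threshold 3,293 m²). In-quota: 3,293 m² at 2%; over-quota: 3,032 m² at 18.5%.
Pro-rata value split: in-quota = $1,088,912.00 × 3,293/6,325 = $566,922.88; over-quota = $1,088,912.00 − $566,922.88 = $521,989.12.
In-quota duty = $566,922.88 × 2% = $11,338.46. Over-quota duty = $521,989.12 × 18.5% = $96,567.99.
Line duty = $11,338.46 + $96,567.99 = $107,906.45.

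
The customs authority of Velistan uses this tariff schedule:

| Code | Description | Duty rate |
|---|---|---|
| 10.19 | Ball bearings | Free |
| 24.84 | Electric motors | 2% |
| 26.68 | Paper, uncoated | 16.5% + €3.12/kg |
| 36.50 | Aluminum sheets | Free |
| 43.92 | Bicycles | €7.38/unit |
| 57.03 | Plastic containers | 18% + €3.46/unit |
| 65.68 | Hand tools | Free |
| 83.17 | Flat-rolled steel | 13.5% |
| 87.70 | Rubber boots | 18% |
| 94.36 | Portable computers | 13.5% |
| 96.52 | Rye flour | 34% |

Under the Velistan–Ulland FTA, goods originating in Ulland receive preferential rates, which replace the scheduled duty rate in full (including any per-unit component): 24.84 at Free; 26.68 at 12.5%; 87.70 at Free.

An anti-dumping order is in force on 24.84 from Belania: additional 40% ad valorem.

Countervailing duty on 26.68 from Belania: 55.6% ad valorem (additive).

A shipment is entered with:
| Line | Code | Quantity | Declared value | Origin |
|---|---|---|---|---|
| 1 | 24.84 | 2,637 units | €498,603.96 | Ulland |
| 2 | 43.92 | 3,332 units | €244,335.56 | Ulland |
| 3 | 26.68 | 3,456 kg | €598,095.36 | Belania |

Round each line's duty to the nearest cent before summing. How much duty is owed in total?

€466,599.63

Line 1 (24.84, Ulland, 2,637 units, €498,603.96):
Base rate for 24.84 is 2%.
Origin Ulland qualifies under the Velistan–Ulland agreement and 24.84 is covered: preferential rate Free applies instead.
The additional-duty order on 24.84 targets Belania, not Ulland; it does not apply.
Duty = €498,603.96 × 0% = €0.00.
Line 2 (43.92, Ulland, 3,332 units, €244,335.56):
Base rate for 43.92 is €7.38/unit.
Origin Ulland is the FTA partner but 43.92 is not on the preference list; base rate stands.
Duty = 3,332 × €7.38 = €24,590.16.
Line 3 (26.68, Belania, 3,456 kg, €598,095.36):
Base rate for 26.68 is 16.5% + €3.12/kg.
26.68 has an FTA preferential rate, but origin Belania is not Ulland; base rate stands.
Additional duty on 26.68 from Belania: +55.6%. Applied ad valorem rate: 16.5% + 55.6% = 72.1%.
Duty = €598,095.36 × 72.1% + 3,456 × €3.12 = €442,009.47.
Total = €0.00 + €24,590.16 + €442,009.47 = €466,599.63.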